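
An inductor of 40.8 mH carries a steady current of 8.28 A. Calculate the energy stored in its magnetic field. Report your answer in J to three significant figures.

U ≈ 1.40 J

Stored magnetic energy: U = ½LI².
U = ½(4.080×10^-2 H)(8.28 A)² = 1.399 J.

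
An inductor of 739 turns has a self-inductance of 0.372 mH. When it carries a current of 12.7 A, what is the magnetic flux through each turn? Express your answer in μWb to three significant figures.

Φ_B ≈ 6.39 μWb

From L = NΦ_B/I, the flux per turn is Φ_B = LI/N.
Φ_B = (3.720×10^-4 H)(12.7 A)/739 = 6.393×10^-6 Wb.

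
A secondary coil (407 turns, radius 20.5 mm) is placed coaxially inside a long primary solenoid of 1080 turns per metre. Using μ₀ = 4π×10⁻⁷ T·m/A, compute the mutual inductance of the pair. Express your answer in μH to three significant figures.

M ≈ 729 μH

The outer solenoid produces a uniform field B₁ = μ₀n₁I₁ across the inner coil,
so the flux linkage is N₂Φ = N₂B₁A₂ = μ₀n₁N₂A₂·I₁, giving M = μ₀n₁N₂A₂.
A₂ = πr² = π(2.050×10^-2 m)² = 1.320×10^-3 m².
M = (4π×10⁻⁷)(1080)(407)(1.320×10^-3) = 7.293×10^-4 H.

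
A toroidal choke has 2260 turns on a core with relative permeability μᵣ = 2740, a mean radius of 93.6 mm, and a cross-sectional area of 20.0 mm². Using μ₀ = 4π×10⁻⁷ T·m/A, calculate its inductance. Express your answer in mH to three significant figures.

L ≈ 598 mH

For a thin toroid, L = μ₀μᵣN²A/(2πR).
L = (4π×10⁻⁷)(2740)(2260)²(2.000×10^-5) / (2π×9.360×10^-2 m) = 0.5981 H.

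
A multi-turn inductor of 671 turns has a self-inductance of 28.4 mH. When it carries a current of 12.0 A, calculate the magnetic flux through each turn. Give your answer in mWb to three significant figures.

Φ_B ≈ 0.508 mWb

From L = NΦ_B/I, the flux per turn is Φ_B = LI/N.
Φ_B = (2.840×10^-2 H)(12.0 A)/671 = 5.079×10^-4 Wb.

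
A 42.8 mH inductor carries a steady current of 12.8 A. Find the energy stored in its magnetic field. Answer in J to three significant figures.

Stored magnetic energy: U = ½LI².
U = ½(4.280×10^-2 H)(12.8 A)² = 3.506 J.

U ≈ 3.51 J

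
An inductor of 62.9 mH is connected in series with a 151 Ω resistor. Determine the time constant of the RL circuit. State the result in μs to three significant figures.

τ ≈ 417 μs

τ = L/R = (6.290×10^-2 H)/(151 Ω) = 4.166×10^-4 s.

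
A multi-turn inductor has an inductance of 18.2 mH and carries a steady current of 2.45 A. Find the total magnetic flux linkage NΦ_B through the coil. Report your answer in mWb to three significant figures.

From L = NΦ_B/I, the flux linkage is NΦ_B = LI.
NΦ_B = (1.820×10^-2 H)(2.45 A) = 4.459×10^-2 Wb.

NΦ_B ≈ 44.6 mWb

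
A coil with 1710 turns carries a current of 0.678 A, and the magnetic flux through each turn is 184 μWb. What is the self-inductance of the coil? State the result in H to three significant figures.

Self-inductance is defined by L = NΦ_B/I (flux linkage over current).
L = (1710)(1.840×10^-4 Wb)/(0.678 A) = 0.4641 H.

L ≈ 0.464 H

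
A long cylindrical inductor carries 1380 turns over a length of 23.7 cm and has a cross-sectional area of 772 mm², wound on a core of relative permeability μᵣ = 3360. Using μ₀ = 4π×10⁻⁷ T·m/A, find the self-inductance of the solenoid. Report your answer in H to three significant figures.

A = 772 mm² = 7.720×10^-4 m².
For a long solenoid, L = μ₀μᵣN²A/ℓ.
L = (4π×10⁻⁷)(3360)(1380)²(7.720×10^-4)/(0.237 m) = 26.19 H.

L ≈ 26.2 H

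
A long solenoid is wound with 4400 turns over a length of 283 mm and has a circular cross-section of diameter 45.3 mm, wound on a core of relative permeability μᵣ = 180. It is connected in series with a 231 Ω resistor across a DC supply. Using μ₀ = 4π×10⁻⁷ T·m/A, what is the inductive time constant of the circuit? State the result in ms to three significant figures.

τ ≈ 108 ms

A = π(d/2)² = π(2.265×10^-2 m)² = 1.612×10^-3 m².
L = μ₀μᵣN²A/ℓ = (4π×10⁻⁷)(180)(4400)²(1.612×10^-3)/(0.283) = 24.94 H.
τ = L/R = (24.94)/(231) = 0.108 s.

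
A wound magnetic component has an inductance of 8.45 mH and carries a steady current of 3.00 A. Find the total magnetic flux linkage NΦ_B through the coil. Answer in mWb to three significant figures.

NΦ_B ≈ 25.4 mWb

From L = NΦ_B/I, the flux linkage is NΦ_B = LI.
NΦ_B = (8.450×10^-3 H)(3.00 A) = 2.535×10^-2 Wb.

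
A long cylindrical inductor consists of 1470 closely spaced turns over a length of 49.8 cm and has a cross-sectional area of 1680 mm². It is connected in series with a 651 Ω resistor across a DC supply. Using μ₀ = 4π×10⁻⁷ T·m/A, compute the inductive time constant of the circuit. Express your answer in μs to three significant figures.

A = 1680 mm² = 1.680×10^-3 m².
L = μ₀N²A/ℓ = (4π×10⁻⁷)(1470)²(1.680×10^-3)/(0.498) = 9.161×10^-3 H.
τ = L/R = (9.161×10^-3)/(651) = 1.407×10^-5 s.

τ ≈ 14.1 μs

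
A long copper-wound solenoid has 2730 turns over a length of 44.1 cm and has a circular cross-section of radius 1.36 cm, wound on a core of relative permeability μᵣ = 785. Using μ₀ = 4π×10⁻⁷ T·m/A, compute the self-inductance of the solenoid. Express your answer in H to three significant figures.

A = πr² = π(1.360×10^-2 m)² = 5.811×10^-4 m².
For a long solenoid, L = μ₀μᵣN²A/ℓ.
L = (4π×10⁻⁷)(785)(2730)²(5.811×10^-4)/(0.441 m) = 9.687 H.

L ≈ 9.69 H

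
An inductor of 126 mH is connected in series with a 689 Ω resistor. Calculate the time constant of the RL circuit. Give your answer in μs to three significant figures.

τ = L/R = (0.126 H)/(689 Ω) = 1.829×10^-4 s.

τ ≈ 183 μs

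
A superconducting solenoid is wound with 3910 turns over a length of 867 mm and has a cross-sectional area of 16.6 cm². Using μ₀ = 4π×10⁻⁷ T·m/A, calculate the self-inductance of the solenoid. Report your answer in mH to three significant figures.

L ≈ 36.8 mH

A = 16.6 cm² = 1.660×10^-3 m².
For a long solenoid, L = μ₀N²A/ℓ.
L = (4π×10⁻⁷)(3910)²(1.660×10^-3)/(0.867 m) = 3.678×10^-2 H.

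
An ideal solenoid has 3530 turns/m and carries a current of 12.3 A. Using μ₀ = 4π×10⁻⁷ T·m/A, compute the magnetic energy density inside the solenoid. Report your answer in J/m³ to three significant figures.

B = μ₀nI = (4π×10⁻⁷)(3.530×10^3)(12.3) = 5.456×10^-2 T.
u = B²/(2μ₀) = (5.456×10^-2)²/(2×4π×10⁻⁷) = 1.1845×10^3 J/m³.

u ≈ 1180 J/m³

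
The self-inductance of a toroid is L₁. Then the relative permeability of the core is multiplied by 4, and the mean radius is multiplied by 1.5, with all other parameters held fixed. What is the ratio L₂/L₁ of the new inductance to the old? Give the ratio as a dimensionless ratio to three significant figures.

For a toroid, L ∝ μᵣN²A/R.
L₂/L₁ = (4) × (1.5)^-1 = 2.67.

L₂/L₁ = 2.67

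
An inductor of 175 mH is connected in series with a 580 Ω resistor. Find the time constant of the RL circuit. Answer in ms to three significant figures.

τ ≈ 0.302 ms

τ = L/R = (0.175 H)/(580 Ω) = 3.017×10^-4 s.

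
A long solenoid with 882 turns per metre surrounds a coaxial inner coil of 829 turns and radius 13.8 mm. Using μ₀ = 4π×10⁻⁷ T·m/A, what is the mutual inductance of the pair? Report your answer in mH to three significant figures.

M ≈ 0.550 mH

The outer solenoid produces a uniform field B₁ = μ₀n₁I₁ across the inner coil,
so the flux linkage is N₂Φ = N₂B₁A₂ = μ₀n₁N₂A₂·I₁, giving M = μ₀n₁N₂A₂.
A₂ = πr² = π(1.380×10^-2 m)² = 5.983×10^-4 m².
M = (4π×10⁻⁷)(882)(829)(5.983×10^-4) = 5.497×10^-4 H.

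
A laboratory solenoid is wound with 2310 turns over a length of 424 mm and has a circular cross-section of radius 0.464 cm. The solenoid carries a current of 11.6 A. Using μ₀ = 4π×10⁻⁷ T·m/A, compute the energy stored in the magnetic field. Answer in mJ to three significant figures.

A = πr² = π(4.640×10^-3 m)² = 6.764×10^-5 m².
L = μ₀N²A/ℓ = (4π×10⁻⁷)(2310)²(6.764×10^-5)/(0.424) = 1.070×10^-3 H.
U = ½LI² = ½(1.070×10^-3)(11.6)² = 7.197×10^-2 J.

U ≈ 72.0 mJ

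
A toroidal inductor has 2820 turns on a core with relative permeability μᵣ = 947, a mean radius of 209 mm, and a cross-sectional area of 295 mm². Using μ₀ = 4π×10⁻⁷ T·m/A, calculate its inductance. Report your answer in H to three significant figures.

L ≈ 2.13 H

For a thin toroid, L = μ₀μᵣN²A/(2πR).
L = (4π×10⁻⁷)(947)(2820)²(2.950×10^-4) / (2π×0.209 m) = 2.126 H.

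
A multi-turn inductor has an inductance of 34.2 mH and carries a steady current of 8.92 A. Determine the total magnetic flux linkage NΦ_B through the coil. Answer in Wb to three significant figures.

NΦ_B ≈ 0.305 Wb

From L = NΦ_B/I, the flux linkage is NΦ_B = LI.
NΦ_B = (3.420×10^-2 H)(8.92 A) = 0.3051 Wb.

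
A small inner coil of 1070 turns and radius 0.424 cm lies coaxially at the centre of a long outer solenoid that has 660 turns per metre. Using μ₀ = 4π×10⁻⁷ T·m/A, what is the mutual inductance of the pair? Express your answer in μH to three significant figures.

M ≈ 50.1 μH

The outer solenoid produces a uniform field B₁ = μ₀n₁I₁ across the inner coil,
so the flux linkage is N₂Φ = N₂B₁A₂ = μ₀n₁N₂A₂·I₁, giving M = μ₀n₁N₂A₂.
A₂ = πr² = π(4.240×10^-3 m)² = 5.648×10^-5 m².
M = (4π×10⁻⁷)(660)(1070)(5.648×10^-5) = 5.012×10^-5 H.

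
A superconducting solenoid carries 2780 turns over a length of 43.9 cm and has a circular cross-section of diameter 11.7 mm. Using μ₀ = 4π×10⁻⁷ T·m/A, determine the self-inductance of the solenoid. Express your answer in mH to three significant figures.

A = π(d/2)² = π(5.850×10^-3 m)² = 1.075×10^-4 m².
For a long solenoid, L = μ₀N²A/ℓ.
L = (4π×10⁻⁷)(2780)²(1.075×10^-4)/(0.439 m) = 2.378×10^-3 H.

L ≈ 2.38 mH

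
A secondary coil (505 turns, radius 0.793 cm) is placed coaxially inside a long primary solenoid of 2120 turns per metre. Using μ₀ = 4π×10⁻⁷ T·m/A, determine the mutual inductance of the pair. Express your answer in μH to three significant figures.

M ≈ 266 μH

The outer solenoid produces a uniform field B₁ = μ₀n₁I₁ across the inner coil,
so the flux linkage is N₂Φ = N₂B₁A₂ = μ₀n₁N₂A₂·I₁, giving M = μ₀n₁N₂A₂.
A₂ = πr² = π(7.930×10^-3 m)² = 1.976×10^-4 m².
M = (4π×10⁻⁷)(2120)(505)(1.976×10^-4) = 2.658×10^-4 H.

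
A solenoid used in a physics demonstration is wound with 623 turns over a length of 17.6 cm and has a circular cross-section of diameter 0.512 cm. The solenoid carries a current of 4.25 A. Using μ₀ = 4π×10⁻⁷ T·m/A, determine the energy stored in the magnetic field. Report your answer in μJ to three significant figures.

A = π(d/2)² = π(2.560×10^-3 m)² = 2.059×10^-5 m².
L = μ₀N²A/ℓ = (4π×10⁻⁷)(623)²(2.059×10^-5)/(0.176) = 5.706×10^-5 H.
U = ½LI² = ½(5.706×10^-5)(4.25)² = 5.153×10^-4 J.

U ≈ 515 μJ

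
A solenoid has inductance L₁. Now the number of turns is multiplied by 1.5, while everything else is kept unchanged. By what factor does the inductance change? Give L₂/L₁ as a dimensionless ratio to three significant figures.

L₂/L₁ = 2.25

For a solenoid, L ∝ μᵣN²A/ℓ.
L₂/L₁ = (1.5)^2 = 2.25.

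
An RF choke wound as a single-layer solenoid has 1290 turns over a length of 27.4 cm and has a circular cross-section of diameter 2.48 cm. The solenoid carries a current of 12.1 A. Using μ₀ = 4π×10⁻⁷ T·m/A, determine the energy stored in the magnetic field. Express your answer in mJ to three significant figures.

A = π(d/2)² = π(1.240×10^-2 m)² = 4.831×10^-4 m².
L = μ₀N²A/ℓ = (4π×10⁻⁷)(1290)²(4.831×10^-4)/(0.274) = 3.687×10^-3 H.
U = ½LI² = ½(3.687×10^-3)(12.1)² = 0.2699 J.

U ≈ 270 mJ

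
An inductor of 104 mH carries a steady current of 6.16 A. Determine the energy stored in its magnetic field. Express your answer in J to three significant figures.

Stored magnetic energy: U = ½LI².
U = ½(0.104 H)(6.16 A)² = 1.973 J.

U ≈ 1.97 J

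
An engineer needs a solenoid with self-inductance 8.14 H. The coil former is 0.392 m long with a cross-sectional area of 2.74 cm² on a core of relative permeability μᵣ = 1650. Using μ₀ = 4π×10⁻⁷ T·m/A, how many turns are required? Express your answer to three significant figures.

N ≈ 2370 turns

A = 2.74 cm² = 2.740×10^-4 m².
From L = μ₀μᵣN²A/ℓ, N = √(Lℓ / (μ₀μᵣA)).
N = √[(8.14)(0.392) / ((4π×10⁻⁷)(1650)×2.740×10^-4)] = √(5.617×10^6) ≈ 2369.9.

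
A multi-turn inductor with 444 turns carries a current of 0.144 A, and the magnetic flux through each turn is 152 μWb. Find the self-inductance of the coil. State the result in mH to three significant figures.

L ≈ 469 mH

Self-inductance is defined by L = NΦ_B/I (flux linkage over current).
L = (444)(1.520×10^-4 Wb)/(0.144 A) = 0.4687 H.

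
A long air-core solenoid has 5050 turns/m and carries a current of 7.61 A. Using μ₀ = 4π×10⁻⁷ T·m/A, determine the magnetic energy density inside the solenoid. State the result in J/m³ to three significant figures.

u ≈ 928 J/m³

B = μ₀nI = (4π×10⁻⁷)(5.050×10^3)(7.61) = 4.829×10^-2 T.
u = B²/(2μ₀) = (4.829×10^-2)²/(2×4π×10⁻⁷) = 928 J/m³.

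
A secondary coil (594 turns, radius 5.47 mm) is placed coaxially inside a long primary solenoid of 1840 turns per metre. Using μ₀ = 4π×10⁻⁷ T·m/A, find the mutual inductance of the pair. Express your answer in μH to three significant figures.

M ≈ 129 μH

The outer solenoid produces a uniform field B₁ = μ₀n₁I₁ across the inner coil,
so the flux linkage is N₂Φ = N₂B₁A₂ = μ₀n₁N₂A₂·I₁, giving M = μ₀n₁N₂A₂.
A₂ = πr² = π(5.470×10^-3 m)² = 9.400×10^-5 m².
M = (4π×10⁻⁷)(1840)(594)(9.400×10^-5) = 1.291×10^-4 H.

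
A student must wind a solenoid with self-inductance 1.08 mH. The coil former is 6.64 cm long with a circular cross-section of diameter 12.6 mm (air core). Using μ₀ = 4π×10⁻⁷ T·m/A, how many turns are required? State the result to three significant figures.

A = π(d/2)² = π(6.300×10^-3 m)² = 1.247×10^-4 m².
From L = μ₀N²A/ℓ, N = √(Lℓ / (μ₀A)).
N = √[(1.080×10^-3)(6.640×10^-2) / ((4π×10⁻⁷)×1.247×10^-4)] = √(4.577×10^5) ≈ 676.5.

N ≈ 677 turns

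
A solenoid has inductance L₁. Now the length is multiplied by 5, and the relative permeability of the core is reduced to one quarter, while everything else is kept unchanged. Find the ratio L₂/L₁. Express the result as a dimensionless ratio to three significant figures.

For a solenoid, L ∝ μᵣN²A/ℓ.
L₂/L₁ = (5)^-1 × (0.25) = 0.0500.

L₂/L₁ = 0.0500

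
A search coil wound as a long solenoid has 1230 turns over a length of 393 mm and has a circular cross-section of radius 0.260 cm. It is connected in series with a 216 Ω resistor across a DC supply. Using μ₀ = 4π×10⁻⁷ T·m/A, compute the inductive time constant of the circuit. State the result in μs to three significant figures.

τ ≈ 0.476 μs

A = πr² = π(2.600×10^-3 m)² = 2.124×10^-5 m².
L = μ₀N²A/ℓ = (4π×10⁻⁷)(1230)²(2.124×10^-5)/(0.393) = 1.027×10^-4 H.
τ = L/R = (1.027×10^-4)/(216) = 4.756×10^-7 s.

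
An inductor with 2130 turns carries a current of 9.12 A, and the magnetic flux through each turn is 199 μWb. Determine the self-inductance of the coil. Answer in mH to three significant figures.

L ≈ 46.5 mH

Self-inductance is defined by L = NΦ_B/I (flux linkage over current).
L = (2130)(1.990×10^-4 Wb)/(9.12 A) = 4.648×10^-2 H.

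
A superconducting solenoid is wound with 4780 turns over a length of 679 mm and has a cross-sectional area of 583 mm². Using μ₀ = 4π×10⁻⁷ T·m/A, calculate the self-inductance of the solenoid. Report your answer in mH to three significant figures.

A = 583 mm² = 5.830×10^-4 m².
For a long solenoid, L = μ₀N²A/ℓ.
L = (4π×10⁻⁷)(4780)²(5.830×10^-4)/(0.679 m) = 2.465×10^-2 H.

L ≈ 24.7 mH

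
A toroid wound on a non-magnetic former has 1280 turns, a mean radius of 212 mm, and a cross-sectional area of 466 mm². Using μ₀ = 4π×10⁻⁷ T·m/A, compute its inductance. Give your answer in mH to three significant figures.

L ≈ 0.720 mH

For a thin toroid, L = μ₀N²A/(2πR).
L = (4π×10⁻⁷)(1280)²(4.660×10^-4) / (2π×0.212 m) = 7.203×10^-4 H.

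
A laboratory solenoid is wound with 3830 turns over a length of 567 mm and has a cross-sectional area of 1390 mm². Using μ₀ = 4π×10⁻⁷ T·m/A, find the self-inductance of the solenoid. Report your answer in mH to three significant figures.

A = 1390 mm² = 1.390×10^-3 m².
For a long solenoid, L = μ₀N²A/ℓ.
L = (4π×10⁻⁷)(3830)²(1.390×10^-3)/(0.567 m) = 4.519×10^-2 H.

L ≈ 45.2 mH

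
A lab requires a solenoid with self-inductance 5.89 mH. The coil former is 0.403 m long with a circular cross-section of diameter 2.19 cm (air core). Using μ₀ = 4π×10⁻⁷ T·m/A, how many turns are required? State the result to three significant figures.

A = π(d/2)² = π(1.095×10^-2 m)² = 3.767×10^-4 m².
From L = μ₀N²A/ℓ, N = √(Lℓ / (μ₀A)).
N = √[(5.890×10^-3)(0.403) / ((4π×10⁻⁷)×3.767×10^-4)] = √(5.0146×10^6) ≈ 2239.3.

N ≈ 2240 turns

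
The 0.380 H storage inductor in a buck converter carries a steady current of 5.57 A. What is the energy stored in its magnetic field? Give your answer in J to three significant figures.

Stored magnetic energy: U = ½LI².
U = ½(0.38 H)(5.57 A)² = 5.8947 J.

U ≈ 5.89 J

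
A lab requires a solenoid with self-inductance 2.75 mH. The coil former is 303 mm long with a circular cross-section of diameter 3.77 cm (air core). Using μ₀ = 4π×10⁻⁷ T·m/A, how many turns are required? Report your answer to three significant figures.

N ≈ 771 turns

A = π(d/2)² = π(1.885×10^-2 m)² = 1.116×10^-3 m².
From L = μ₀N²A/ℓ, N = √(Lℓ / (μ₀A)).
N = √[(2.750×10^-3)(0.303) / ((4π×10⁻⁷)×1.116×10^-3)] = √(5.940×10^5) ≈ 770.7.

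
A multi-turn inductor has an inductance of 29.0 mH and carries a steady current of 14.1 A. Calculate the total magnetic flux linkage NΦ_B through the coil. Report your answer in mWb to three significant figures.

NΦ_B ≈ 409 mWb

From L = NΦ_B/I, the flux linkage is NΦ_B = LI.
NΦ_B = (2.900×10^-2 H)(14.1 A) = 0.4089 Wb.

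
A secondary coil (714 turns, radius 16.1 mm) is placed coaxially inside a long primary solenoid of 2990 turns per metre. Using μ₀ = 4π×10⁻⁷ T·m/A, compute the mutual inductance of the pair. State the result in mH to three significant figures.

The outer solenoid produces a uniform field B₁ = μ₀n₁I₁ across the inner coil,
so the flux linkage is N₂Φ = N₂B₁A₂ = μ₀n₁N₂A₂·I₁, giving M = μ₀n₁N₂A₂.
A₂ = πr² = π(1.610×10^-2 m)² = 8.143×10^-4 m².
M = (4π×10⁻⁷)(2990)(714)(8.143×10^-4) = 2.1846×10^-3 H.

M ≈ 2.18 mH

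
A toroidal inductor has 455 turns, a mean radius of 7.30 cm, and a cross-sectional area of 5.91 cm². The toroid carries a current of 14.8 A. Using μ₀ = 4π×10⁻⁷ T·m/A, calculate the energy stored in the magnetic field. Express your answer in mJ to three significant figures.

L = μ₀N²A/(2πR) = (4π×10⁻⁷)(455)²(5.910×10^-4)/(2π×7.300×10^-2) = 3.352×10^-4 H.
U = ½LI² = ½(3.352×10^-4)(14.8)² = 3.671×10^-2 J.

U ≈ 36.7 mJ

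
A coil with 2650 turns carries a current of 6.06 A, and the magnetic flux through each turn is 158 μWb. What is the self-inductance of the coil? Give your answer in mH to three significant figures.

L ≈ 69.1 mH

Self-inductance is defined by L = NΦ_B/I (flux linkage over current).
L = (2650)(1.580×10^-4 Wb)/(6.06 A) = 6.909×10^-2 H.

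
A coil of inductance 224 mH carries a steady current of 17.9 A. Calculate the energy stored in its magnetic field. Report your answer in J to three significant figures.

Stored magnetic energy: U = ½LI².
U = ½(0.224 H)(17.9 A)² = 35.89 J.

U ≈ 35.9 J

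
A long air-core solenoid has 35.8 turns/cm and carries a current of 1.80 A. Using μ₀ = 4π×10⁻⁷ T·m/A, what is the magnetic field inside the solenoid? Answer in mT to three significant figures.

Inside a long solenoid, B = μ₀nI.
B = (4π×10⁻⁷)(3.580×10^3 m⁻¹)(1.80 A) = 8.098×10^-3 T.

B ≈ 8.10 mT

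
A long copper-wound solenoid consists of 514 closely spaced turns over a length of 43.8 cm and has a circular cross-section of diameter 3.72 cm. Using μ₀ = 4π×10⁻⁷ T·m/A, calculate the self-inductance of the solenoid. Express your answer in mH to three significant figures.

A = π(d/2)² = π(1.860×10^-2 m)² = 1.087×10^-3 m².
For a long solenoid, L = μ₀N²A/ℓ.
L = (4π×10⁻⁷)(514)²(1.087×10^-3)/(0.438 m) = 8.238×10^-4 H.

L ≈ 0.824 mH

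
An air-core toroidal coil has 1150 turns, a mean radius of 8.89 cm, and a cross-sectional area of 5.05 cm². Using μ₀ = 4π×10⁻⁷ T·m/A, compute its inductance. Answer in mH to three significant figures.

For a thin toroid, L = μ₀N²A/(2πR).
L = (4π×10⁻⁷)(1150)²(5.050×10^-4) / (2π×8.890×10^-2 m) = 1.503×10^-3 H.

L ≈ 1.50 mH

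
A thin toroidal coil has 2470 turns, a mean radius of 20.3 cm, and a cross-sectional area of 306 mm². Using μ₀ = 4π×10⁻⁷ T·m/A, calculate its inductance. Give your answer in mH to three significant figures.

For a thin toroid, L = μ₀N²A/(2πR).
L = (4π×10⁻⁷)(2470)²(3.060×10^-4) / (2π×0.203 m) = 1.839×10^-3 H.

L ≈ 1.84 mH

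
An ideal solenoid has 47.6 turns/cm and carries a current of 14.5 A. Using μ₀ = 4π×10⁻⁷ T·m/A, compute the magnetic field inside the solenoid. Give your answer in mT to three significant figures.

B ≈ 86.7 mT

Inside a long solenoid, B = μ₀nI.
B = (4π×10⁻⁷)(4.760×10^3 m⁻¹)(14.5 A) = 8.673×10^-2 T.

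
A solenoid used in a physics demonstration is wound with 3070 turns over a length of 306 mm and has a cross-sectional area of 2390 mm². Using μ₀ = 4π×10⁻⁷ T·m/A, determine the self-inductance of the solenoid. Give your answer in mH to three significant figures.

L ≈ 92.5 mH

A = 2390 mm² = 2.390×10^-3 m².
For a long solenoid, L = μ₀N²A/ℓ.
L = (4π×10⁻⁷)(3070)²(2.390×10^-3)/(0.306 m) = 9.250×10^-2 H.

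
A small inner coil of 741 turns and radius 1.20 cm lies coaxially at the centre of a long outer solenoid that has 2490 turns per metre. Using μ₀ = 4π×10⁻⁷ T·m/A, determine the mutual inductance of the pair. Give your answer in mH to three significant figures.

The outer solenoid produces a uniform field B₁ = μ₀n₁I₁ across the inner coil,
so the flux linkage is N₂Φ = N₂B₁A₂ = μ₀n₁N₂A₂·I₁, giving M = μ₀n₁N₂A₂.
A₂ = πr² = π(1.200×10^-2 m)² = 4.524×10^-4 m².
M = (4π×10⁻⁷)(2490)(741)(4.524×10^-4) = 1.049×10^-3 H.

M ≈ 1.05 mH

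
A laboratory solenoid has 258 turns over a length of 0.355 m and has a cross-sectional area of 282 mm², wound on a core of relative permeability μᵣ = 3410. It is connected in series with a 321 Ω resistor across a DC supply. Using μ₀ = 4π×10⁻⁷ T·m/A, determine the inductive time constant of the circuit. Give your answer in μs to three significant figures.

A = 282 mm² = 2.820×10^-4 m².
L = μ₀μᵣN²A/ℓ = (4π×10⁻⁷)(3410)(258)²(2.820×10^-4)/(0.355) = 0.2266 H.
τ = L/R = (0.2266)/(321) = 7.059×10^-4 s.

τ ≈ 706 μs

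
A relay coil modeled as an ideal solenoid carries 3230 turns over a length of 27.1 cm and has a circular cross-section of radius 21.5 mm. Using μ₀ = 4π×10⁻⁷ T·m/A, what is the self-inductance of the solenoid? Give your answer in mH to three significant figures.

L ≈ 70.3 mH

A = πr² = π(2.150×10^-2 m)² = 1.452×10^-3 m².
For a long solenoid, L = μ₀N²A/ℓ.
L = (4π×10⁻⁷)(3230)²(1.452×10^-3)/(0.271 m) = 7.025×10^-2 H.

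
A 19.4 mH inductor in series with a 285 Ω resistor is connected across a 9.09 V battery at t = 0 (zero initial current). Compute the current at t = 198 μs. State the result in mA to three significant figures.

τ = L/R = 1.940×10^-2/285 = 6.807×10^-5 s; final current I_∞ = ε/R = 9.09/285 = 3.189×10^-2 A.
I(t) = I_∞(1 − e^(−t/τ)) with t/τ = 2.909.
I = (3.189×10^-2)(1 − e^(−2.909)) = 3.016×10^-2 A.

I ≈ 30.2 mA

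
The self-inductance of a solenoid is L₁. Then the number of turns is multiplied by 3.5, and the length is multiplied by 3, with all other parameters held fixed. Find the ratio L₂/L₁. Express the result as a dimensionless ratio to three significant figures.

For a solenoid, L ∝ μᵣN²A/ℓ.
L₂/L₁ = (3.5)^2 × (3)^-1 = 4.08.

L₂/L₁ = 4.08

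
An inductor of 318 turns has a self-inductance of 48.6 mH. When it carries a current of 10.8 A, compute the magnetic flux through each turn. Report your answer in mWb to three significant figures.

From L = NΦ_B/I, the flux per turn is Φ_B = LI/N.
Φ_B = (4.860×10^-2 H)(10.8 A)/318 = 1.651×10^-3 Wb.

Φ_B ≈ 1.65 mWb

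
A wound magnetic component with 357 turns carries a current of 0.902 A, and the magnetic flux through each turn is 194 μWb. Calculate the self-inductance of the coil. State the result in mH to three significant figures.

L ≈ 76.8 mH

Self-inductance is defined by L = NΦ_B/I (flux linkage over current).
L = (357)(1.940×10^-4 Wb)/(0.902 A) = 7.678×10^-2 H.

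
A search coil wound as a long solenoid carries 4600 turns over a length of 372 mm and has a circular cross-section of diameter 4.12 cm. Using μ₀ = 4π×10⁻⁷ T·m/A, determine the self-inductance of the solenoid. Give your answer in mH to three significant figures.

L ≈ 95.3 mH

A = π(d/2)² = π(2.060×10^-2 m)² = 1.333×10^-3 m².
For a long solenoid, L = μ₀N²A/ℓ.
L = (4π×10⁻⁷)(4600)²(1.333×10^-3)/(0.372 m) = 9.529×10^-2 H.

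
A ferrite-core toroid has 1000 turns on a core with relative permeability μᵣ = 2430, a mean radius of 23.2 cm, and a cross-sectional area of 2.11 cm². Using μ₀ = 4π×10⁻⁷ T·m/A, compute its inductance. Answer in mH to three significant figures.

For a thin toroid, L = μ₀μᵣN²A/(2πR).
L = (4π×10⁻⁷)(2430)(1000)²(2.110×10^-4) / (2π×0.232 m) = 0.442 H.

L ≈ 442 mH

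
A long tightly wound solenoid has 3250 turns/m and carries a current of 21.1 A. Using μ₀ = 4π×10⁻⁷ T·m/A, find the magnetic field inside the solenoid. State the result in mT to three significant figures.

B ≈ 86.2 mT

Inside a long solenoid, B = μ₀nI.
B = (4π×10⁻⁷)(3.250×10^3 m⁻¹)(21.1 A) = 8.617×10^-2 T.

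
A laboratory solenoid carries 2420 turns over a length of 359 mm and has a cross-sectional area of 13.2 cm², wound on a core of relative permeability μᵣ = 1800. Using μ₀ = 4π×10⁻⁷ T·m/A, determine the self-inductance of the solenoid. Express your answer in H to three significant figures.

L ≈ 48.7 H

A = 13.2 cm² = 1.320×10^-3 m².
For a long solenoid, L = μ₀μᵣN²A/ℓ.
L = (4π×10⁻⁷)(1800)(2420)²(1.320×10^-3)/(0.359 m) = 48.71 H.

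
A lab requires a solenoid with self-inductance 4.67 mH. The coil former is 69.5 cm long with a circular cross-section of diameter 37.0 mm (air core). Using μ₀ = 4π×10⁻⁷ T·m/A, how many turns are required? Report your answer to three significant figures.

A = π(d/2)² = π(1.850×10^-2 m)² = 1.075×10^-3 m².
From L = μ₀N²A/ℓ, N = √(Lℓ / (μ₀A)).
N = √[(4.670×10^-3)(0.695) / ((4π×10⁻⁷)×1.075×10^-3)] = √(2.402×10^6) ≈ 1549.9.

N ≈ 1550 turns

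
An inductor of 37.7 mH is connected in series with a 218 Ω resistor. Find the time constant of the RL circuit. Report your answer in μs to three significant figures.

τ ≈ 173 μs

τ = L/R = (3.770×10^-2 H)/(218 Ω) = 1.729×10^-4 s.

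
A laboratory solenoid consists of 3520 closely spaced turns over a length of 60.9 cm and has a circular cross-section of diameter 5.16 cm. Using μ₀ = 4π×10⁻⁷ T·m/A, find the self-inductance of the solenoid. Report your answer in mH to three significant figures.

L ≈ 53.5 mH

A = π(d/2)² = π(2.580×10^-2 m)² = 2.091×10^-3 m².
For a long solenoid, L = μ₀N²A/ℓ.
L = (4π×10⁻⁷)(3520)²(2.091×10^-3)/(0.609 m) = 5.346×10^-2 H.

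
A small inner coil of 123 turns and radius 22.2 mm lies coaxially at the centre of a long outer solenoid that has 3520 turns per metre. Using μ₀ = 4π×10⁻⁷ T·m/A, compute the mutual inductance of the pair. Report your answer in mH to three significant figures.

The outer solenoid produces a uniform field B₁ = μ₀n₁I₁ across the inner coil,
so the flux linkage is N₂Φ = N₂B₁A₂ = μ₀n₁N₂A₂·I₁, giving M = μ₀n₁N₂A₂.
A₂ = πr² = π(2.220×10^-2 m)² = 1.548×10^-3 m².
M = (4π×10⁻⁷)(3520)(123)(1.548×10^-3) = 8.424×10^-4 H.

M ≈ 0.842 mH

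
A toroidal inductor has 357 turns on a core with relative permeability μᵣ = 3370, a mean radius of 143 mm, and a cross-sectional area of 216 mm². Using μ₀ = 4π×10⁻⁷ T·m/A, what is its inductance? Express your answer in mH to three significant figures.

L ≈ 130 mH

For a thin toroid, L = μ₀μᵣN²A/(2πR).
L = (4π×10⁻⁷)(3370)(357)²(2.160×10^-4) / (2π×0.143 m) = 0.1298 H.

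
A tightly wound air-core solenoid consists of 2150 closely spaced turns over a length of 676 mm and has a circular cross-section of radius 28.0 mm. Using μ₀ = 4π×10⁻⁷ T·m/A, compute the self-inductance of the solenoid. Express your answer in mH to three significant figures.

L ≈ 21.2 mH

A = πr² = π(2.800×10^-2 m)² = 2.463×10^-3 m².
For a long solenoid, L = μ₀N²A/ℓ.
L = (4π×10⁻⁷)(2150)²(2.463×10^-3)/(0.676 m) = 2.116×10^-2 H.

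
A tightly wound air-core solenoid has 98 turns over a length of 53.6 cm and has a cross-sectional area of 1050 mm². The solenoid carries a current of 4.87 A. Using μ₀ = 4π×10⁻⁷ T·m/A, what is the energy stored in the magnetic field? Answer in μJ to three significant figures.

A = 1050 mm² = 1.050×10^-3 m².
L = μ₀N²A/ℓ = (4π×10⁻⁷)(98)²(1.050×10^-3)/(0.536) = 2.364×10^-5 H.
U = ½LI² = ½(2.364×10^-5)(4.87)² = 2.804×10^-4 J.

U ≈ 280 μJ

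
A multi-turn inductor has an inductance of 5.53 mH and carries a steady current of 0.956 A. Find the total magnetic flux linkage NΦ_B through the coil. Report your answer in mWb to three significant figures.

NΦ_B ≈ 5.29 mWb

From L = NΦ_B/I, the flux linkage is NΦ_B = LI.
NΦ_B = (5.530×10^-3 H)(0.956 A) = 5.287×10^-3 Wb.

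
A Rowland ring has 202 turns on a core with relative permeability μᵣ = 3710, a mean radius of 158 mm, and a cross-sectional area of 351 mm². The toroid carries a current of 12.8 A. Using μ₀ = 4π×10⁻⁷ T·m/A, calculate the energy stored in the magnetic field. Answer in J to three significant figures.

U ≈ 5.51 J

L = μ₀μᵣN²A/(2πR) = (4π×10⁻⁷)(3710)(202)²(3.510×10^-4)/(2π×0.158) = 6.726×10^-2 H.
U = ½LI² = ½(6.726×10^-2)(12.8)² = 5.51 J.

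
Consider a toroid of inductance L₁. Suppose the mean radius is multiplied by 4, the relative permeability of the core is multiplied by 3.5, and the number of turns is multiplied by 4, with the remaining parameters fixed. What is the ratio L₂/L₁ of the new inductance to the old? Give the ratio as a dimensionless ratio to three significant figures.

L₂/L₁ = 14.0

For a toroid, L ∝ μᵣN²A/R.
L₂/L₁ = (4)^-1 × (3.5) × (4)^2 = 14.0.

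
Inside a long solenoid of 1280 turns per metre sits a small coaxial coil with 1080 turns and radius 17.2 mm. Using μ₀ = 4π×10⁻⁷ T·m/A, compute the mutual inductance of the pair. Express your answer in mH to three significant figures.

M ≈ 1.61 mH

The outer solenoid produces a uniform field B₁ = μ₀n₁I₁ across the inner coil,
so the flux linkage is N₂Φ = N₂B₁A₂ = μ₀n₁N₂A₂·I₁, giving M = μ₀n₁N₂A₂.
A₂ = πr² = π(1.720×10^-2 m)² = 9.294×10^-4 m².
M = (4π×10⁻⁷)(1280)(1080)(9.294×10^-4) = 1.6145×10^-3 H.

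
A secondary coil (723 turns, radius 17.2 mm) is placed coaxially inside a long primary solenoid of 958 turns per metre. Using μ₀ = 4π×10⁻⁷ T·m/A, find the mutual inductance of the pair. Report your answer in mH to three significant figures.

M ≈ 0.809 mH

The outer solenoid produces a uniform field B₁ = μ₀n₁I₁ across the inner coil,
so the flux linkage is N₂Φ = N₂B₁A₂ = μ₀n₁N₂A₂·I₁, giving M = μ₀n₁N₂A₂.
A₂ = πr² = π(1.720×10^-2 m)² = 9.294×10^-4 m².
M = (4π×10⁻⁷)(958)(723)(9.294×10^-4) = 8.089×10^-4 H.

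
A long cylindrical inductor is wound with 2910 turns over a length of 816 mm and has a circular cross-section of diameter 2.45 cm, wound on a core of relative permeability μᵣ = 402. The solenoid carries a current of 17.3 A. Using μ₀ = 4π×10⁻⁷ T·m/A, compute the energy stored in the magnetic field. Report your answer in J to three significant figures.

U ≈ 370 J

A = π(d/2)² = π(1.225×10^-2 m)² = 4.714×10^-4 m².
L = μ₀μᵣN²A/ℓ = (4π×10⁻⁷)(402)(2910)²(4.714×10^-4)/(0.816) = 2.471 H.
U = ½LI² = ½(2.471)(17.3)² = 369.8 J.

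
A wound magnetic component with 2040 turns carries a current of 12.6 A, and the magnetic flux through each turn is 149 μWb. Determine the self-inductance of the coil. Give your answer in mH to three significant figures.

Self-inductance is defined by L = NΦ_B/I (flux linkage over current).
L = (2040)(1.490×10^-4 Wb)/(12.6 A) = 2.412×10^-2 H.

L ≈ 24.1 mH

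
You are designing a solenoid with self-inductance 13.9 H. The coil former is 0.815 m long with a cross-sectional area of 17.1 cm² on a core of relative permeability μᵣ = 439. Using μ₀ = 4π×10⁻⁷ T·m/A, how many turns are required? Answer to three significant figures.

N ≈ 3470 turns

A = 17.1 cm² = 1.710×10^-3 m².
From L = μ₀μᵣN²A/ℓ, N = √(Lℓ / (μ₀μᵣA)).
N = √[(13.9)(0.815) / ((4π×10⁻⁷)(439)×1.710×10^-3)] = √(1.201×10^7) ≈ 3465.4.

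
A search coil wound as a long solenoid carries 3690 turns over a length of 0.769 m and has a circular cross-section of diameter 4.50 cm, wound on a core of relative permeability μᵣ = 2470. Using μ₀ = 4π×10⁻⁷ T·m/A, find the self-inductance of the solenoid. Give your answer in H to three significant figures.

L ≈ 87.4 H

A = π(d/2)² = π(2.250×10^-2 m)² = 1.590×10^-3 m².
For a long solenoid, L = μ₀μᵣN²A/ℓ.
L = (4π×10⁻⁷)(2470)(3690)²(1.590×10^-3)/(0.769 m) = 87.41 H.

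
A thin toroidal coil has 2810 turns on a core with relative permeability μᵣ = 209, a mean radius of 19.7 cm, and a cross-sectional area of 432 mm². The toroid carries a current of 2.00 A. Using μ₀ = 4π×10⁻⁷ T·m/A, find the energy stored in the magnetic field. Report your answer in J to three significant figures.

L = μ₀μᵣN²A/(2πR) = (4π×10⁻⁷)(209)(2810)²(4.320×10^-4)/(2π×0.197) = 0.7238 H.
U = ½LI² = ½(0.7238)(2.00)² = 1.448 J.

U ≈ 1.45 J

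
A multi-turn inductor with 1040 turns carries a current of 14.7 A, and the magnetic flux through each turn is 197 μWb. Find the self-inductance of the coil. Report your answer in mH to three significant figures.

Self-inductance is defined by L = NΦ_B/I (flux linkage over current).
L = (1040)(1.970×10^-4 Wb)/(14.7 A) = 1.394×10^-2 H.

L ≈ 13.9 mH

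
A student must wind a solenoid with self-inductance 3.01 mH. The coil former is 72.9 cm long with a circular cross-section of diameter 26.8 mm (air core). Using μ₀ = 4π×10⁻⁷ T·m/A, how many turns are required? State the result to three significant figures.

N ≈ 1760 turns

A = π(d/2)² = π(1.340×10^-2 m)² = 5.641×10^-4 m².
From L = μ₀N²A/ℓ, N = √(Lℓ / (μ₀A)).
N = √[(3.010×10^-3)(0.729) / ((4π×10⁻⁷)×5.641×10^-4)] = √(3.095×10^6) ≈ 1759.4.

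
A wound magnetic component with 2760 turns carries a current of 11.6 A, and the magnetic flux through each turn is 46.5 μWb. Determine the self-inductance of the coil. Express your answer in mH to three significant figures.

L ≈ 11.1 mH

Self-inductance is defined by L = NΦ_B/I (flux linkage over current).
L = (2760)(4.650×10^-5 Wb)/(11.6 A) = 1.106×10^-2 H.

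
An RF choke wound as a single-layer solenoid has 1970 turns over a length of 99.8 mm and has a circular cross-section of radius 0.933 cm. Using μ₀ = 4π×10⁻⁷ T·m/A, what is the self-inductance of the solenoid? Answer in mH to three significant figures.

L ≈ 13.4 mH

A = πr² = π(9.330×10^-3 m)² = 2.7347×10^-4 m².
For a long solenoid, L = μ₀N²A/ℓ.
L = (4π×10⁻⁷)(1970)²(2.7347×10^-4)/(9.980×10^-2 m) = 1.336×10^-2 H.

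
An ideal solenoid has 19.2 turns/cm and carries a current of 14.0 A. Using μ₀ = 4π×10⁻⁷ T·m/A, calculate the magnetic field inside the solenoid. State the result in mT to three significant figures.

Inside a long solenoid, B = μ₀nI.
B = (4π×10⁻⁷)(1.920×10^3 m⁻¹)(14.0 A) = 3.378×10^-2 T.

B ≈ 33.8 mT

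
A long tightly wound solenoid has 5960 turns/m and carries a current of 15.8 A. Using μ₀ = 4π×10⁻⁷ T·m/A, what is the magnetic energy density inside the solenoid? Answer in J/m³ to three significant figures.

u ≈ 5570 J/m³

B = μ₀nI = (4π×10⁻⁷)(5.960×10^3)(15.8) = 0.1183 T.
u = B²/(2μ₀) = (0.1183)²/(2×4π×10⁻⁷) = 5.572×10^3 J/m³.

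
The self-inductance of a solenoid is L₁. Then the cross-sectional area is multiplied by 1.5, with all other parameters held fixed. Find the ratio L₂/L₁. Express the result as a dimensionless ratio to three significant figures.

L₂/L₁ = 1.50

For a solenoid, L ∝ μᵣN²A/ℓ.
L₂/L₁ = (1.5) = 1.50.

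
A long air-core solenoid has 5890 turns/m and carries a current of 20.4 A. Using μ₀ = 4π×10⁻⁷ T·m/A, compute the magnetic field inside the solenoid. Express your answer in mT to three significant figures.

Inside a long solenoid, B = μ₀nI.
B = (4π×10⁻⁷)(5.890×10^3 m⁻¹)(20.4 A) = 0.151 T.

B ≈ 151 mT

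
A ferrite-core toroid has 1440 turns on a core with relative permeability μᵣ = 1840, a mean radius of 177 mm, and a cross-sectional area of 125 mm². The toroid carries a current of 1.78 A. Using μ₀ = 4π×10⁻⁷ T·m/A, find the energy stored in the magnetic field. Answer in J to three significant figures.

U ≈ 0.854 J

L = μ₀μᵣN²A/(2πR) = (4π×10⁻⁷)(1840)(1440)²(1.250×10^-4)/(2π×0.177) = 0.5389 H.
U = ½LI² = ½(0.5389)(1.78)² = 0.8537 J.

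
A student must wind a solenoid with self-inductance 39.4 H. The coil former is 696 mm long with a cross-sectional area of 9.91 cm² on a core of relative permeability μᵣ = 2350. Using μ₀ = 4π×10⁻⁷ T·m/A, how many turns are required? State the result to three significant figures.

A = 9.91 cm² = 9.910×10^-4 m².
From L = μ₀μᵣN²A/ℓ, N = √(Lℓ / (μ₀μᵣA)).
N = √[(39.4)(0.696) / ((4π×10⁻⁷)(2350)×9.910×10^-4)] = √(9.370×10^6) ≈ 3061.1.

N ≈ 3060 turns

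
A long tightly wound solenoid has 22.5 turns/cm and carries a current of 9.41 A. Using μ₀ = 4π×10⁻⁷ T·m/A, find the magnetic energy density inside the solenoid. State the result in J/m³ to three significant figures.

B = μ₀nI = (4π×10⁻⁷)(2.250×10^3)(9.41) = 2.661×10^-2 T.
u = B²/(2μ₀) = (2.661×10^-2)²/(2×4π×10⁻⁷) = 281.7 J/m³.

u ≈ 282 J/m³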